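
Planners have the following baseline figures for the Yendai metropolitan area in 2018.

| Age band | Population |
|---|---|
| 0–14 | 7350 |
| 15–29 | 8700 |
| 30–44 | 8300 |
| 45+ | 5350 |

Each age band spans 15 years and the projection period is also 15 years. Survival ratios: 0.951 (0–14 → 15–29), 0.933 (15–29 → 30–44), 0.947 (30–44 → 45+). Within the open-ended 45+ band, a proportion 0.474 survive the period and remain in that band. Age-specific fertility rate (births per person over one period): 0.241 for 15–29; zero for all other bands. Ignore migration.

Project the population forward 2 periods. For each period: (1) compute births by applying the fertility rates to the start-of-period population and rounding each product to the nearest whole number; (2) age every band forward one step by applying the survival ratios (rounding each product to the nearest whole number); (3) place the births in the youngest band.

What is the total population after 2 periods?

Period 1.
Births: 8700 * 0.241 = 2097
15–29: 7350 * 0.951 = 6990
30–44: 8700 * 0.933 = 8117
45+: 8300 * 0.947 + 5350 * 0.474 = 7860 + 2536 = 10396
Giving 2097 / 6990 / 8117 / 10396.
Period 2.
Births: 6990 * 0.241 = 1685
15–29: 2097 * 0.951 = 1994
30–44: 6990 * 0.933 = 6522
45+: 8117 * 0.947 + 10396 * 0.474 = 7687 + 4928 = 12615
Giving 1685 / 1994 / 6522 / 12615.
Total after period 2: 1685 + 1994 + 6522 + 12615 = 22816

22816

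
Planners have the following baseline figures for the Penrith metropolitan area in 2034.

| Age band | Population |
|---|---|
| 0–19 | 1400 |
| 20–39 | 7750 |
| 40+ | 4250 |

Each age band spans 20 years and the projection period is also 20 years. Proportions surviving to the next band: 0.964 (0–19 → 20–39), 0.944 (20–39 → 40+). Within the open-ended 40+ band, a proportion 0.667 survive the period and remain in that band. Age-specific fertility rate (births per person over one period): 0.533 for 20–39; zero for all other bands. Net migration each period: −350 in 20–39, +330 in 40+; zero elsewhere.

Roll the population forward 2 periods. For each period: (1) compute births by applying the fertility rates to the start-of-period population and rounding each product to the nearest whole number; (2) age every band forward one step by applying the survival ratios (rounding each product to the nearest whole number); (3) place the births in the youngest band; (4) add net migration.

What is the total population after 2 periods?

12430

Period 1:
Births: 7750 × 0.533 = 4131
20–39: 1400 × 0.964 = 1350
40+: 7750 × 0.944 + 4250 × 0.667 = 7316 + 2835 = 10151
Net migration: 20–39 − 350 → 1000; 40+ + 330 → 10481
→ [4131, 1000, 10481]
Period 2:
Births: 1000 × 0.533 = 533
20–39: 4131 × 0.964 = 3982
40+: 1000 × 0.944 + 10481 × 0.667 = 944 + 6991 = 7935
Net migration: 20–39 − 350 → 3632; 40+ + 330 → 8265
→ [533, 3632, 8265]
Total after period 2: 533 + 3632 + 8265 = 12430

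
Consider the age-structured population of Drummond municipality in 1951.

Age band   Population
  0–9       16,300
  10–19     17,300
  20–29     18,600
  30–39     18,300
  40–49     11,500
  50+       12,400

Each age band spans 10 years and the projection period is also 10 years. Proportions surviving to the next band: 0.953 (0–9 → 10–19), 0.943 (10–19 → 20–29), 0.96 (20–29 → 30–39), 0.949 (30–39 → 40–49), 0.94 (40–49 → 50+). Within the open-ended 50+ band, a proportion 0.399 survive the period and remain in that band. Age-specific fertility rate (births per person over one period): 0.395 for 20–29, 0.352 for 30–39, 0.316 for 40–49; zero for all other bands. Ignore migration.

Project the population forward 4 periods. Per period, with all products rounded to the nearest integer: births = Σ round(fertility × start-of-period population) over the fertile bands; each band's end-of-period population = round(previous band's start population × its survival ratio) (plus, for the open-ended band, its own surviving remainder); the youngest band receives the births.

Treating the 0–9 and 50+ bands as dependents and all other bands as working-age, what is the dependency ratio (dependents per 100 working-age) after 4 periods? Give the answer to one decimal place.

65.6

[period 1]
Births: 18600 × 0.395 = 7347 ; 18300 × 0.352 = 6442 ; 11500 × 0.316 = 3634 — total 17423
10–19: 16300 × 0.953 = 15534
20–29: 17300 × 0.943 = 16314
30–39: 18600 × 0.96 = 17856
40–49: 18300 × 0.949 = 17367
50+: 11500 × 0.94 + 12400 × 0.399 = 10810 + 4948 = 15758
Population now: 0–9=17423, 10–19=15534, 20–29=16314, 30–39=17856, 40–49=17367, 50+=15758
[period 2]
Births: 16314 × 0.395 = 6444 ; 17856 × 0.352 = 6285 ; 17367 × 0.316 = 5488 — total 18217
10–19: 17423 × 0.953 = 16604
20–29: 15534 × 0.943 = 14649
30–39: 16314 × 0.96 = 15661
40–49: 17856 × 0.949 = 16945
50+: 17367 × 0.94 + 15758 × 0.399 = 16325 + 6287 = 22612
Population now: 0–9=18217, 10–19=16604, 20–29=14649, 30–39=15661, 40–49=16945, 50+=22612
[period 3]
Births: 14649 × 0.395 = 5786 ; 15661 × 0.352 = 5513 ; 16945 × 0.316 = 5355 — total 16654
10–19: 18217 × 0.953 = 17361
20–29: 16604 × 0.943 = 15658
30–39: 14649 × 0.96 = 14063
40–49: 15661 × 0.949 = 14862
50+: 16945 × 0.94 + 22612 × 0.399 = 15928 + 9022 = 24950
Population now: 0–9=16654, 10–19=17361, 20–29=15658, 30–39=14063, 40–49=14862, 50+=24950
[period 4]
Births: 15658 × 0.395 = 6185 ; 14063 × 0.352 = 4950 ; 14862 × 0.316 = 4696 — total 15831
10–19: 16654 × 0.953 = 15871
20–29: 17361 × 0.943 = 16371
30–39: 15658 × 0.96 = 15032
40–49: 14063 × 0.949 = 13346
50+: 14862 × 0.94 + 24950 × 0.399 = 13970 + 9955 = 23925
Population now: 0–9=15831, 10–19=15871, 20–29=16371, 30–39=15032, 40–49=13346, 50+=23925
Dependents (band 0–9 + band 50+) = 15831 + 23925 = 39756; working-age = 60620; ratio = 39756/60620 × 100 = 65.6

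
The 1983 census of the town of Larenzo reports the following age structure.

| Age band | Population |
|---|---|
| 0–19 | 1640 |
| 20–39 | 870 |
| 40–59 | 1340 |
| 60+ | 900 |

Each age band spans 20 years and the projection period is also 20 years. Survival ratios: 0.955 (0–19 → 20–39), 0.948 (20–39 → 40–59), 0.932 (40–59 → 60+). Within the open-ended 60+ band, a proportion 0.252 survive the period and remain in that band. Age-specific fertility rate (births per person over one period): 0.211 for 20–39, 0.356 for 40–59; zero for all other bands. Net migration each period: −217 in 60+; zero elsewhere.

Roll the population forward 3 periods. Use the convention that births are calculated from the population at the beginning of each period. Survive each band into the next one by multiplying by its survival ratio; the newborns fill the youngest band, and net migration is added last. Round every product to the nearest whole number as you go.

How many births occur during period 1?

661

Let group 1 be 0–19 through group 4 = 60+.
[period 1]
Births: 870 × 0.211 = 184 ; 1340 × 0.356 = 477 → total 661
Group 2: 1640 × 0.955 = 1566
Group 3: 870 × 0.948 = 825
Group 4: 1340 × 0.932 + 900 × 0.252 = 1249 + 227 = 1476
Net migration: Group 4 − 217 → 1259
End of period: [661, 1566, 825, 1259]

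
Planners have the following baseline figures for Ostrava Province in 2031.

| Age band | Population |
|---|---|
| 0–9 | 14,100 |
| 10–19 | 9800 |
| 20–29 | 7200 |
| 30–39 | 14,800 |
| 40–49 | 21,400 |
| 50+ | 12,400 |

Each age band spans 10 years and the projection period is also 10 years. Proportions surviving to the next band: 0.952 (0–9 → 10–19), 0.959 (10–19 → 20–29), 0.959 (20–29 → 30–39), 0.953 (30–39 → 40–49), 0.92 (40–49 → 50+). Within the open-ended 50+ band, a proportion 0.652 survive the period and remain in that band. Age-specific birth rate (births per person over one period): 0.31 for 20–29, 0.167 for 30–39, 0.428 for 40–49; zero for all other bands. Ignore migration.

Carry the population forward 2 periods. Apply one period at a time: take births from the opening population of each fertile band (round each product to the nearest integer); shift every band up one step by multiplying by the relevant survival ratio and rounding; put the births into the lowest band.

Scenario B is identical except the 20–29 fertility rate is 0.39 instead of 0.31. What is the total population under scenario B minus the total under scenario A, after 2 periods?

[period 1]
Births: 7200 × 0.31 = 2232  |  14800 × 0.167 = 2472  |  21400 × 0.428 = 9159 — total 13863
10–19: 14100 × 0.952 = 13423
20–29: 9800 × 0.959 = 9398
30–39: 7200 × 0.959 = 6905
40–49: 14800 × 0.953 = 14104
50+: 21400 × 0.92 + 12400 × 0.652 = 19688 + 8085 = 27773
Giving 13863 / 13423 / 9398 / 6905 / 14104 / 27773.
[period 2]
Births: 9398 × 0.31 = 2913  |  6905 × 0.167 = 1153  |  14104 × 0.428 = 6037 — total 10103
10–19: 13863 × 0.952 = 13198
20–29: 13423 × 0.959 = 12873
30–39: 9398 × 0.959 = 9013
40–49: 6905 × 0.953 = 6580
50+: 14104 × 0.92 + 27773 × 0.652 = 12976 + 18108 = 31084
Giving 10103 / 13198 / 12873 / 9013 / 6580 / 31084.
Scenario A total after 2 periods: 82851
Scenario B projection —
[period 1]
Births: 7200 × 0.39 = 2808  |  14800 × 0.167 = 2472  |  21400 × 0.428 = 9159 — total 14439
10–19: 14100 × 0.952 = 13423
20–29: 9800 × 0.959 = 9398
30–39: 7200 × 0.959 = 6905
40–49: 14800 × 0.953 = 14104
50+: 21400 × 0.92 + 12400 × 0.652 = 19688 + 8085 = 27773
Giving 14439 / 13423 / 9398 / 6905 / 14104 / 27773.
[period 2]
Births: 9398 × 0.39 = 3665  |  6905 × 0.167 = 1153  |  14104 × 0.428 = 6037 — total 10855
10–19: 14439 × 0.952 = 13746
20–29: 13423 × 0.959 = 12873
30–39: 9398 × 0.959 = 9013
40–49: 6905 × 0.953 = 6580
50+: 14104 × 0.92 + 27773 × 0.652 = 12976 + 18108 = 31084
Giving 10855 / 13746 / 12873 / 9013 / 6580 / 31084.
Scenario B total after 2 periods: 84151
Difference B − A = 84151 − 82851 = 1300

1300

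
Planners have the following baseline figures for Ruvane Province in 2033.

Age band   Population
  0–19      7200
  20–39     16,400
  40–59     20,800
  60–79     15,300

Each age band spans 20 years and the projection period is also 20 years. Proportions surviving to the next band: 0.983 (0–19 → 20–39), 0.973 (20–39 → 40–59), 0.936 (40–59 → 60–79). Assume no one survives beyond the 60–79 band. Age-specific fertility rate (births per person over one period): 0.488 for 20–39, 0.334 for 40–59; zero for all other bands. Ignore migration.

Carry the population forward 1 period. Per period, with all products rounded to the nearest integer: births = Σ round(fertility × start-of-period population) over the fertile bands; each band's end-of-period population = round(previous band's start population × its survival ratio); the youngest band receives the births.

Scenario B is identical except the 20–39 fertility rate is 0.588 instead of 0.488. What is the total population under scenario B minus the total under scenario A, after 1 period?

Numbering the groups 1..4 from youngest to oldest:
Period 1.
Births: 16400 × 0.488 = 8003 ; 20800 × 0.334 = 6947 — total 14950
Group 2: 7200 × 0.983 = 7078
Group 3: 16400 × 0.973 = 15957
Group 4: 20800 × 0.936 = 19469
Giving 14950 / 7078 / 15957 / 19469.
Scenario A total after 1 period: 57454
Scenario B projection —
Period 1.
Births: 16400 × 0.588 = 9643 ; 20800 × 0.334 = 6947 — total 16590
Group 2: 7200 × 0.983 = 7078
Group 3: 16400 × 0.973 = 15957
Group 4: 20800 × 0.936 = 19469
Giving 16590 / 7078 / 15957 / 19469.
Scenario B total after 1 period: 59094
Difference B − A = 59094 − 57454 = 1640

1640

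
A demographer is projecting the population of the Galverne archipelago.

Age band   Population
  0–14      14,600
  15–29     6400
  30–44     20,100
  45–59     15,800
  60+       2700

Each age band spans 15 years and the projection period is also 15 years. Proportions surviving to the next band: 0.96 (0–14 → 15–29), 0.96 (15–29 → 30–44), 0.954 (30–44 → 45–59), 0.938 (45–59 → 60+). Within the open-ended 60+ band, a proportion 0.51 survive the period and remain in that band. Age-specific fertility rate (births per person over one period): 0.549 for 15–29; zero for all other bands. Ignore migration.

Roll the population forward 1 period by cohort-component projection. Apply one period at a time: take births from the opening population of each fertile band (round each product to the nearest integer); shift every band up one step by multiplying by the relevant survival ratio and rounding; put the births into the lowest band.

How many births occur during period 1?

3514

[period 1]
Births: 6400 × 0.549 = 3514
15–29: 14600 × 0.96 = 14016
30–44: 6400 × 0.96 = 6144
45–59: 20100 × 0.954 = 19175
60+: 15800 × 0.938 + 2700 × 0.51 = 14820 + 1377 = 16197
Giving 3514 / 14016 / 6144 / 19175 / 16197.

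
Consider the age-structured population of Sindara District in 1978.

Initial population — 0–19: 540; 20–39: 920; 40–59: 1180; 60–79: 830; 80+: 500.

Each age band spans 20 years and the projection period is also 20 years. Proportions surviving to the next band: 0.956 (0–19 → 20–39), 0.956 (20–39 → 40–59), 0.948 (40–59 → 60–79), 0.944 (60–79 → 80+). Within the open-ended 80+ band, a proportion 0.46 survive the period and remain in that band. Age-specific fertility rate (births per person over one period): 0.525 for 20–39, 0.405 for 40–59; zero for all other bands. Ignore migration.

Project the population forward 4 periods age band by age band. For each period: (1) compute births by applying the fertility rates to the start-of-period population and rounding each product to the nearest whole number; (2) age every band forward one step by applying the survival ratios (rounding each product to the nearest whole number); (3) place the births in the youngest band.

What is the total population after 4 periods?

Let band 1 be 0–19 through band 5 = 80+.
Period 1:
Births: 920 * 0.525 = 483  |  1180 * 0.405 = 478 → 961
Band 2: 540 * 0.956 = 516
Band 3: 920 * 0.956 = 880
Band 4: 1180 * 0.948 = 1119
Band 5: 830 * 0.944 + 500 * 0.46 = 784 + 230 = 1014
Giving 961 / 516 / 880 / 1119 / 1014.
Period 2:
Births: 516 * 0.525 = 271  |  880 * 0.405 = 356 → 627
Band 2: 961 * 0.956 = 919
Band 3: 516 * 0.956 = 493
Band 4: 880 * 0.948 = 834
Band 5: 1119 * 0.944 + 1014 * 0.46 = 1056 + 466 = 1522
Giving 627 / 919 / 493 / 834 / 1522.
Period 3:
Births: 919 * 0.525 = 482  |  493 * 0.405 = 200 → 682
Band 2: 627 * 0.956 = 599
Band 3: 919 * 0.956 = 879
Band 4: 493 * 0.948 = 467
Band 5: 834 * 0.944 + 1522 * 0.46 = 787 + 700 = 1487
Giving 682 / 599 / 879 / 467 / 1487.
Period 4:
Births: 599 * 0.525 = 314  |  879 * 0.405 = 356 → 670
Band 2: 682 * 0.956 = 652
Band 3: 599 * 0.956 = 573
Band 4: 879 * 0.948 = 833
Band 5: 467 * 0.944 + 1487 * 0.46 = 441 + 684 = 1125
Giving 670 / 652 / 573 / 833 / 1125.
Total after period 4: 670 + 652 + 573 + 833 + 1125 = 3853

3853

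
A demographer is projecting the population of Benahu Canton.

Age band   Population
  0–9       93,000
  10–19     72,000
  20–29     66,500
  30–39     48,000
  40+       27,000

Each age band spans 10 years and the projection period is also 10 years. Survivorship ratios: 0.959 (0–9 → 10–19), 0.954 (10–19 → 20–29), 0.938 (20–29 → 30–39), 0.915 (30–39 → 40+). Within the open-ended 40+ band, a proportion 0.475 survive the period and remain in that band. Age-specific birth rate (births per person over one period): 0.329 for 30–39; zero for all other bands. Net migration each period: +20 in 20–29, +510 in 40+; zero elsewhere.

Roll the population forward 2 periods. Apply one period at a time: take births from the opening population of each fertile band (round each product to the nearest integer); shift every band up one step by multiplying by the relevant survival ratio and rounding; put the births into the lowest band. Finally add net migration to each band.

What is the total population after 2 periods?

After projecting period 1:
Births: 48000 × 0.329 = 15792
10–19: 93000 × 0.959 = 89187
20–29: 72000 × 0.954 = 68688
30–39: 66500 × 0.938 = 62377
40+: 48000 × 0.915 + 27000 × 0.475 = 43920 + 12825 = 56745
Net migration: 20–29 + 20 → 68708; 40+ + 510 → 57255
→ [15792, 89187, 68708, 62377, 57255]
After projecting period 2:
Births: 62377 × 0.329 = 20522
10–19: 15792 × 0.959 = 15145
20–29: 89187 × 0.954 = 85084
30–39: 68708 × 0.938 = 64448
40+: 62377 × 0.915 + 57255 × 0.475 = 57075 + 27196 = 84271
Net migration: 20–29 + 20 → 85104; 40+ + 510 → 84781
→ [20522, 15145, 85104, 64448, 84781]
Total after period 2: 20522 + 15145 + 85104 + 64448 + 84781 = 270000

270000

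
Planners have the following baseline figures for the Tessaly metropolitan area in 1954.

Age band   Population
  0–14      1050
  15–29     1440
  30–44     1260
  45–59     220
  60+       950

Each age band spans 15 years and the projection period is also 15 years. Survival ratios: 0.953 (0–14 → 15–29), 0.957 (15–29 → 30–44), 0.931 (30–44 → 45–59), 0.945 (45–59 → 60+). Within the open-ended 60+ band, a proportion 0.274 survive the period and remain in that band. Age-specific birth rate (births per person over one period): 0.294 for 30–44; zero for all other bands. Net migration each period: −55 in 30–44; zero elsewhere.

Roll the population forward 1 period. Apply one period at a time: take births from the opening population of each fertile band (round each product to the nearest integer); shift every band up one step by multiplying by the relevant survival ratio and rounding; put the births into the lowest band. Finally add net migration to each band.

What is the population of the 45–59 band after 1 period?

(Groups numbered youngest = 1 to oldest = 5.)
Period 1:
Births: 1260 × 0.294 = 370
Group 2: 1050 × 0.953 = 1001
Group 3: 1440 × 0.957 = 1378
Group 4: 1260 × 0.931 = 1173
Group 5: 220 × 0.945 + 950 × 0.274 = 208 + 260 = 468
Net migration: Group 3 − 55 → 1323
Giving 370 / 1001 / 1323 / 1173 / 468.

1173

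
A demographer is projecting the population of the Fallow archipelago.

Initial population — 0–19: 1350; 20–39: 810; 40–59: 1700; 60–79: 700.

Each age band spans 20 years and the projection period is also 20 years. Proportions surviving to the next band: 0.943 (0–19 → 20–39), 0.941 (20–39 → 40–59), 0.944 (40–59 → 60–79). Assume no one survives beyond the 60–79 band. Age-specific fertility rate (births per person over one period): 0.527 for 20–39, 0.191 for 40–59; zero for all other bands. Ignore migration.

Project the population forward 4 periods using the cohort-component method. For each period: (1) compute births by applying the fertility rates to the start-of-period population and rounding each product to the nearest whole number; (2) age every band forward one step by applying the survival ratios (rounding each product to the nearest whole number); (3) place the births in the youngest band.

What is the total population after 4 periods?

[period 1]
Births: 810 * 0.527 = 427  |  1700 * 0.191 = 325 — total 752
20–39: 1350 * 0.943 = 1273
40–59: 810 * 0.941 = 762
60–79: 1700 * 0.944 = 1605
End of period: [752, 1273, 762, 1605]
[period 2]
Births: 1273 * 0.527 = 671  |  762 * 0.191 = 146 — total 817
20–39: 752 * 0.943 = 709
40–59: 1273 * 0.941 = 1198
60–79: 762 * 0.944 = 719
End of period: [817, 709, 1198, 719]
[period 3]
Births: 709 * 0.527 = 374  |  1198 * 0.191 = 229 — total 603
20–39: 817 * 0.943 = 770
40–59: 709 * 0.941 = 667
60–79: 1198 * 0.944 = 1131
End of period: [603, 770, 667, 1131]
[period 4]
Births: 770 * 0.527 = 406  |  667 * 0.191 = 127 — total 533
20–39: 603 * 0.943 = 569
40–59: 770 * 0.941 = 725
60–79: 667 * 0.944 = 630
End of period: [533, 569, 725, 630]
Total after period 4: 533 + 569 + 725 + 630 = 2457

2457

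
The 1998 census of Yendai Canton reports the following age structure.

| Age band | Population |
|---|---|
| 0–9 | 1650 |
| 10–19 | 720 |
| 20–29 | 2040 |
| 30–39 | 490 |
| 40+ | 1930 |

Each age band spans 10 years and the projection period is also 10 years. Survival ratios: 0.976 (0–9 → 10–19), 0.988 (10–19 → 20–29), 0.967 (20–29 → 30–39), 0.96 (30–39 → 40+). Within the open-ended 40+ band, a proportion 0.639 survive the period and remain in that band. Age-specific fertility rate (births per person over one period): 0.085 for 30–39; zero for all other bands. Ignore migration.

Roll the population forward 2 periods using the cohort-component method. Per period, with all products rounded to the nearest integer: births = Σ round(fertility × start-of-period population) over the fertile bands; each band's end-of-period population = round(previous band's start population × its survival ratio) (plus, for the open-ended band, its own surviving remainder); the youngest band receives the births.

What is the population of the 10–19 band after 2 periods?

— Period 1 —
Births: 490 × 0.085 = 42
10–19: 1650 × 0.976 = 1610
20–29: 720 × 0.988 = 711
30–39: 2040 × 0.967 = 1973
40+: 490 × 0.96 + 1930 × 0.639 = 470 + 1233 = 1703
→ [42, 1610, 711, 1973, 1703]
— Period 2 —
Births: 1973 × 0.085 = 168
10–19: 42 × 0.976 = 41
20–29: 1610 × 0.988 = 1591
30–39: 711 × 0.967 = 688
40+: 1973 × 0.96 + 1703 × 0.639 = 1894 + 1088 = 2982
→ [168, 41, 1591, 688, 2982]

41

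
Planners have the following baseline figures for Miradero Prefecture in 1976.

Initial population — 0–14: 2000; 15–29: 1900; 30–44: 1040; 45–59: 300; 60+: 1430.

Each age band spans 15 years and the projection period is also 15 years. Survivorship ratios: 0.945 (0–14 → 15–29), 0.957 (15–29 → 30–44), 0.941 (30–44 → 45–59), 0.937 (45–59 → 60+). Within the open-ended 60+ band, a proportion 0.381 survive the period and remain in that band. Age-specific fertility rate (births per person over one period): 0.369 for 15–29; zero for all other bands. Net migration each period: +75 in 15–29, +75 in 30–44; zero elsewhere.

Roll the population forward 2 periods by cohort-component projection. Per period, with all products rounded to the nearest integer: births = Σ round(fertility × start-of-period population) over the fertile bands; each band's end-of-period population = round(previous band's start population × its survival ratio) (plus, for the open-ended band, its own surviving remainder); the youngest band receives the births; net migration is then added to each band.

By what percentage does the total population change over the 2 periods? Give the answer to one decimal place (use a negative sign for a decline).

— Period 1 —
Births: 1900 * 0.369 = 701
15–29: 2000 * 0.945 = 1890
30–44: 1900 * 0.957 = 1818
45–59: 1040 * 0.941 = 979
60+: 300 * 0.937 + 1430 * 0.381 = 281 + 545 = 826
Net migration: 15–29 + 75 → 1965; 30–44 + 75 → 1893
End of period: [701, 1965, 1893, 979, 826]
— Period 2 —
Births: 1965 * 0.369 = 725
15–29: 701 * 0.945 = 662
30–44: 1965 * 0.957 = 1881
45–59: 1893 * 0.941 = 1781
60+: 979 * 0.937 + 826 * 0.381 = 917 + 315 = 1232
Net migration: 15–29 + 75 → 737; 30–44 + 75 → 1956
End of period: [725, 737, 1956, 1781, 1232]
Total: 6670 → 6431; change = -239; percentage change = -3.6%

-3.6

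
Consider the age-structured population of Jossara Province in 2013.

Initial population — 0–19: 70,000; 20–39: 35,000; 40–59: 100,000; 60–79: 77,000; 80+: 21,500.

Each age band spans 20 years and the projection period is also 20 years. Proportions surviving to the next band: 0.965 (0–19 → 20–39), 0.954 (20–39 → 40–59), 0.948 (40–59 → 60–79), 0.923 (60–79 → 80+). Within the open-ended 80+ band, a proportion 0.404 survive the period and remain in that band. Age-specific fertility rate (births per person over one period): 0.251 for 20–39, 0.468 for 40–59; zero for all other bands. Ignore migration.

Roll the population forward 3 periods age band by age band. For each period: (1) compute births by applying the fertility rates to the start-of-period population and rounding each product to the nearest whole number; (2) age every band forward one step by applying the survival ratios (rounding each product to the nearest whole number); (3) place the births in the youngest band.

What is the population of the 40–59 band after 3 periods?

51173

Period 1.
Births: 35000 × 0.251 = 8785, 100000 × 0.468 = 46800 → total 55585
20–39: 70000 × 0.965 = 67550
40–59: 35000 × 0.954 = 33390
60–79: 100000 × 0.948 = 94800
80+: 77000 × 0.923 + 21500 × 0.404 = 71071 + 8686 = 79757
Population now: 0–19=55585, 20–39=67550, 40–59=33390, 60–79=94800, 80+=79757
Period 2.
Births: 67550 × 0.251 = 16955, 33390 × 0.468 = 15627 → total 32582
20–39: 55585 × 0.965 = 53640
40–59: 67550 × 0.954 = 64443
60–79: 33390 × 0.948 = 31654
80+: 94800 × 0.923 + 79757 × 0.404 = 87500 + 32222 = 119722
Population now: 0–19=32582, 20–39=53640, 40–59=64443, 60–79=31654, 80+=119722
Period 3.
Births: 53640 × 0.251 = 13464, 64443 × 0.468 = 30159 → total 43623
20–39: 32582 × 0.965 = 31442
40–59: 53640 × 0.954 = 51173
60–79: 64443 × 0.948 = 61092
80+: 31654 × 0.923 + 119722 × 0.404 = 29217 + 48368 = 77585
Population now: 0–19=43623, 20–39=31442, 40–59=51173, 60–79=61092, 80+=77585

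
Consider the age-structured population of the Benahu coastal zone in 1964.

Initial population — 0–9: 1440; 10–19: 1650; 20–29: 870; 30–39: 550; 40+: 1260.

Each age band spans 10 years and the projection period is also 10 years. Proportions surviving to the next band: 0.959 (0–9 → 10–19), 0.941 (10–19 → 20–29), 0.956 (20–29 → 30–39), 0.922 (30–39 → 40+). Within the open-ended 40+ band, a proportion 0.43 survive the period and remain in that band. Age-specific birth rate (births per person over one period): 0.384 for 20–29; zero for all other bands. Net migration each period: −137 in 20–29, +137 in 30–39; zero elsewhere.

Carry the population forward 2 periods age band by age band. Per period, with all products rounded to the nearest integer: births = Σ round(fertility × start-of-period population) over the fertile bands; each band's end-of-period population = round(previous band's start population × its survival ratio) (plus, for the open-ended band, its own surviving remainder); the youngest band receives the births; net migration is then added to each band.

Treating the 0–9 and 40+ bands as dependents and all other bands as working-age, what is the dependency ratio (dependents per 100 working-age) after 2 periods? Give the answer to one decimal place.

63.5

(Groups numbered youngest = 1 to oldest = 5.)
Period 1:
Births: 870 × 0.384 = 334
Group 2: 1440 × 0.959 = 1381
Group 3: 1650 × 0.941 = 1553
Group 4: 870 × 0.956 = 832
Group 5: 550 × 0.922 + 1260 × 0.43 = 507 + 542 = 1049
Net migration: Group 3 − 137 → 1416; Group 4 + 137 → 969
Population now: 0–9=334, 10–19=1381, 20–29=1416, 30–39=969, 40+=1049
Period 2:
Births: 1416 × 0.384 = 544
Group 2: 334 × 0.959 = 320
Group 3: 1381 × 0.941 = 1300
Group 4: 1416 × 0.956 = 1354
Group 5: 969 × 0.922 + 1049 × 0.43 = 893 + 451 = 1344
Net migration: Group 3 − 137 → 1163; Group 4 + 137 → 1491
Population now: 0–9=544, 10–19=320, 20–29=1163, 30–39=1491, 40+=1344
Dependents (band 0–9 + band 40+) = 544 + 1344 = 1888; working-age = 2974; ratio = 1888/2974 × 100 = 63.5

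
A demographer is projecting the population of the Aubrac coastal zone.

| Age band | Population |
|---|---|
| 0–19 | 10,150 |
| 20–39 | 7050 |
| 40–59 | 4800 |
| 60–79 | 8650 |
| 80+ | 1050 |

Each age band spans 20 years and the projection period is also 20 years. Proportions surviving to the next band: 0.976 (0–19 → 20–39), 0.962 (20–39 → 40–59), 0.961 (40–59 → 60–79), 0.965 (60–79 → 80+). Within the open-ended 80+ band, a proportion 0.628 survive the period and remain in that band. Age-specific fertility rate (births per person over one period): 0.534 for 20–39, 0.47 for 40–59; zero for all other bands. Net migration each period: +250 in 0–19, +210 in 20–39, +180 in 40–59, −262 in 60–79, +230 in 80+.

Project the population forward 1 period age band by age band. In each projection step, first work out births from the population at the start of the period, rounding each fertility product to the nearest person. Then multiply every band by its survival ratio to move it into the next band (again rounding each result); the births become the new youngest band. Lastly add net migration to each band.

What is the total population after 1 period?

Let band 1 be 0–19 through band 5 = 80+.
Period 1.
Births: 7050 × 0.534 = 3765 ; 4800 × 0.47 = 2256 → 6021
Band 2: 10150 × 0.976 = 9906
Band 3: 7050 × 0.962 = 6782
Band 4: 4800 × 0.961 = 4613
Band 5: 8650 × 0.965 + 1050 × 0.628 = 8347 + 659 = 9006
Net migration: Band 1 + 250 → 6271; Band 2 + 210 → 10116; Band 3 + 180 → 6962; Band 4 − 262 → 4351; Band 5 + 230 → 9236
→ [6271, 10116, 6962, 4351, 9236]
Total after period 1: 6271 + 10116 + 6962 + 4351 + 9236 = 36936

36936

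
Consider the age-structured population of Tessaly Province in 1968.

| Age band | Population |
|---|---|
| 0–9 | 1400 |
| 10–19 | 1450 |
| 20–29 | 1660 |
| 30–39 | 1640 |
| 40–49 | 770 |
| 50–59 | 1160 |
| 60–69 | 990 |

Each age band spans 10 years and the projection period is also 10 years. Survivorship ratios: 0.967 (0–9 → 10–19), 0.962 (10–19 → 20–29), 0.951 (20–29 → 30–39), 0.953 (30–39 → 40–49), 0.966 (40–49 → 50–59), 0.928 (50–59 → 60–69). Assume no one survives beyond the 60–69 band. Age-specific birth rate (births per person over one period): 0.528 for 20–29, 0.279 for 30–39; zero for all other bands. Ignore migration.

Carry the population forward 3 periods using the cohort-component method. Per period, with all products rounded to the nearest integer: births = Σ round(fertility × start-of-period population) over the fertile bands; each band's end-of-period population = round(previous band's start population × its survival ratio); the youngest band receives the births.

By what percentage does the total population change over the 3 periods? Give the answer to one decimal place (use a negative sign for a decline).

-3.0

Let group 1 be 0–9 through group 7 = 60–69.
Period 1:
Births: 1660 * 0.528 = 876, 1640 * 0.279 = 458 — total 1334
Group 2: 1400 * 0.967 = 1354
Group 3: 1450 * 0.962 = 1395
Group 4: 1660 * 0.951 = 1579
Group 5: 1640 * 0.953 = 1563
Group 6: 770 * 0.966 = 744
Group 7: 1160 * 0.928 = 1076
End of period: [1334, 1354, 1395, 1579, 1563, 744, 1076]
Period 2:
Births: 1395 * 0.528 = 737, 1579 * 0.279 = 441 — total 1178
Group 2: 1334 * 0.967 = 1290
Group 3: 1354 * 0.962 = 1303
Group 4: 1395 * 0.951 = 1327
Group 5: 1579 * 0.953 = 1505
Group 6: 1563 * 0.966 = 1510
Group 7: 744 * 0.928 = 690
End of period: [1178, 1290, 1303, 1327, 1505, 1510, 690]
Period 3:
Births: 1303 * 0.528 = 688, 1327 * 0.279 = 370 — total 1058
Group 2: 1178 * 0.967 = 1139
Group 3: 1290 * 0.962 = 1241
Group 4: 1303 * 0.951 = 1239
Group 5: 1327 * 0.953 = 1265
Group 6: 1505 * 0.966 = 1454
Group 7: 1510 * 0.928 = 1401
End of period: [1058, 1139, 1241, 1239, 1265, 1454, 1401]
Total: 9070 → 8797; change = -273; percentage change = -3.0%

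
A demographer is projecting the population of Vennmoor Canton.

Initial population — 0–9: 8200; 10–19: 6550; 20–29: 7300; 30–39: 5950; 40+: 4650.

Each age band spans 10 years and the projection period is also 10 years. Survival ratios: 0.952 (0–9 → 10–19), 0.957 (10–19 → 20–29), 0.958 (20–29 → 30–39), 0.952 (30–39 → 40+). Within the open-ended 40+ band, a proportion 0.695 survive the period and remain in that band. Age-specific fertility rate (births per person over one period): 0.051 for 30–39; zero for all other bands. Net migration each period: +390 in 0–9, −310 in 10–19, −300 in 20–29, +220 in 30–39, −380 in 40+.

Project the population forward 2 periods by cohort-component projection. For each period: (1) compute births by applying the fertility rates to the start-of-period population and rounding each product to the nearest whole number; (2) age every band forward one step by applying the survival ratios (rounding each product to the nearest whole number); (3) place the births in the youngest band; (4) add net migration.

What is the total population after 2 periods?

26325

After projecting period 1:
Births: 5950 * 0.051 = 303
10–19: 8200 * 0.952 = 7806
20–29: 6550 * 0.957 = 6268
30–39: 7300 * 0.958 = 6993
40+: 5950 * 0.952 + 4650 * 0.695 = 5664 + 3232 = 8896
Net migration: 0–9 + 390 → 693; 10–19 − 310 → 7496; 20–29 − 300 → 5968; 30–39 + 220 → 7213; 40+ − 380 → 8516
End of period: [693, 7496, 5968, 7213, 8516]
After projecting period 2:
Births: 7213 * 0.051 = 368
10–19: 693 * 0.952 = 660
20–29: 7496 * 0.957 = 7174
30–39: 5968 * 0.958 = 5717
40+: 7213 * 0.952 + 8516 * 0.695 = 6867 + 5919 = 12786
Net migration: 0–9 + 390 → 758; 10–19 − 310 → 350; 20–29 − 300 → 6874; 30–39 + 220 → 5937; 40+ − 380 → 12406
End of period: [758, 350, 6874, 5937, 12406]
Total after period 2: 758 + 350 + 6874 + 5937 + 12406 = 26325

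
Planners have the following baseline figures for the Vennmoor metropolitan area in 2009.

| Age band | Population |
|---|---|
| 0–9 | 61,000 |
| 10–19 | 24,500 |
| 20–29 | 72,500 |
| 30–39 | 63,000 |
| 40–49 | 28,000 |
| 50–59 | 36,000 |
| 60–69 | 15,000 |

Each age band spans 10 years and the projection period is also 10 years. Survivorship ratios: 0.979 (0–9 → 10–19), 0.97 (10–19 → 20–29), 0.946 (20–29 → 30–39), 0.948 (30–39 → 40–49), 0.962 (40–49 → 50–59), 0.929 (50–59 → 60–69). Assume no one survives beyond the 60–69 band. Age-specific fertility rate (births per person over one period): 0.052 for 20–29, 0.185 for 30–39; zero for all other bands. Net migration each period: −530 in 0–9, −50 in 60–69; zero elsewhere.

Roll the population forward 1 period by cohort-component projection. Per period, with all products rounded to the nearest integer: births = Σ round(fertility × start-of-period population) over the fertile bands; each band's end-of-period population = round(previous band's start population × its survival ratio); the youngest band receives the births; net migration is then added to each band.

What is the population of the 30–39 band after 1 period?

68585

After projecting period 1:
Births: 72500 × 0.052 = 3770  |  63000 × 0.185 = 11655 → 15425
10–19: 61000 × 0.979 = 59719
20–29: 24500 × 0.97 = 23765
30–39: 72500 × 0.946 = 68585
40–49: 63000 × 0.948 = 59724
50–59: 28000 × 0.962 = 26936
60–69: 36000 × 0.929 = 33444
Net migration: 0–9 − 530 → 14895; 60–69 − 50 → 33394
Population now: 0–9=14895, 10–19=59719, 20–29=23765, 30–39=68585, 40–49=59724, 50–59=26936, 60–69=33394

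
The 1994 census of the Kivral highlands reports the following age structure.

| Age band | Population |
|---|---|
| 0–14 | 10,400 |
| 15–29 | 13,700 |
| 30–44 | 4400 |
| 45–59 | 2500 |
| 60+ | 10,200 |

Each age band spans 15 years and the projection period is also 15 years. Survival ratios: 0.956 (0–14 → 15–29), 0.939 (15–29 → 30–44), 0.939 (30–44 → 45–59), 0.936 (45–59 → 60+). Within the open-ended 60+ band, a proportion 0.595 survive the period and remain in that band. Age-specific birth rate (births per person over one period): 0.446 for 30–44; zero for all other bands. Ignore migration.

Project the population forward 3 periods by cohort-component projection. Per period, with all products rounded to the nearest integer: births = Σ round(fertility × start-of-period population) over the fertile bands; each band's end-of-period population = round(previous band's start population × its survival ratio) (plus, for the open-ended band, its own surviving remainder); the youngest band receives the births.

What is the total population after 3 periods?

Call the groups 1 to 5, youngest first.
After projecting period 1:
Births: 4400 × 0.446 = 1962
Group 2: 10400 × 0.956 = 9942
Group 3: 13700 × 0.939 = 12864
Group 4: 4400 × 0.939 = 4132
Group 5: 2500 × 0.936 + 10200 × 0.595 = 2340 + 6069 = 8409
→ [1962, 9942, 12864, 4132, 8409]
After projecting period 2:
Births: 12864 × 0.446 = 5737
Group 2: 1962 × 0.956 = 1876
Group 3: 9942 × 0.939 = 9336
Group 4: 12864 × 0.939 = 12079
Group 5: 4132 × 0.936 + 8409 × 0.595 = 3868 + 5003 = 8871
→ [5737, 1876, 9336, 12079, 8871]
After projecting period 3:
Births: 9336 × 0.446 = 4164
Group 2: 5737 × 0.956 = 5485
Group 3: 1876 × 0.939 = 1762
Group 4: 9336 × 0.939 = 8767
Group 5: 12079 × 0.936 + 8871 × 0.595 = 11306 + 5278 = 16584
→ [4164, 5485, 1762, 8767, 16584]
Total after period 3: 4164 + 5485 + 1762 + 8767 + 16584 = 36762

36762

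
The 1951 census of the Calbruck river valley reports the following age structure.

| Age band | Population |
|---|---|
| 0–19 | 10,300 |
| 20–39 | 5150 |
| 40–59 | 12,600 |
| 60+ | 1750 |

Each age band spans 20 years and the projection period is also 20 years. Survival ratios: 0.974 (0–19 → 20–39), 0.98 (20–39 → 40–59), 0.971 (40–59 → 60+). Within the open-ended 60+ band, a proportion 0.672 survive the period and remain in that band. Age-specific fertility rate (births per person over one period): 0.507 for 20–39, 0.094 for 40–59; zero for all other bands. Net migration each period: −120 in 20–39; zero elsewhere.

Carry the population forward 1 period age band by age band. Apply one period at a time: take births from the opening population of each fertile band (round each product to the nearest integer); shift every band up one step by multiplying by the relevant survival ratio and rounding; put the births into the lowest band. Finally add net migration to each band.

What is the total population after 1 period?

32165

After projecting period 1:
Births: 5150 * 0.507 = 2611  |  12600 * 0.094 = 1184 — total 3795
20–39: 10300 * 0.974 = 10032
40–59: 5150 * 0.98 = 5047
60+: 12600 * 0.971 + 1750 * 0.672 = 12235 + 1176 = 13411
Net migration: 20–39 − 120 → 9912
Population now: 0–19=3795, 20–39=9912, 40–59=5047, 60+=13411
Total after period 1: 3795 + 9912 + 5047 + 13411 = 32165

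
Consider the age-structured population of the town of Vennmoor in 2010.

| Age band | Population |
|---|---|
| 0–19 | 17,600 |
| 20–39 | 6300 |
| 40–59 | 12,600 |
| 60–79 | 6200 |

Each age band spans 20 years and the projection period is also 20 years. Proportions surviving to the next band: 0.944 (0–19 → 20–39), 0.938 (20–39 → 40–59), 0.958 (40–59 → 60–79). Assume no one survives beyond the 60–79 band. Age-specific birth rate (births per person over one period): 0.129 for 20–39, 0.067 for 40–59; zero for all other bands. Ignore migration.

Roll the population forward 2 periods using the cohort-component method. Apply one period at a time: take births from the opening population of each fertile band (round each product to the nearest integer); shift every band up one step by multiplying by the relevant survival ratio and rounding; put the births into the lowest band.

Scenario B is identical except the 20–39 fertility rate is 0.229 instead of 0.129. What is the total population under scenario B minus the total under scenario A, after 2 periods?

Let band 1 be 0–19 through band 4 = 60–79.
After projecting period 1:
Births: 6300 × 0.129 = 813  |  12600 × 0.067 = 844 → 1657
Band 2: 17600 × 0.944 = 16614
Band 3: 6300 × 0.938 = 5909
Band 4: 12600 × 0.958 = 12071
→ [1657, 16614, 5909, 12071]
After projecting period 2:
Births: 16614 × 0.129 = 2143  |  5909 × 0.067 = 396 → 2539
Band 2: 1657 × 0.944 = 1564
Band 3: 16614 × 0.938 = 15584
Band 4: 5909 × 0.958 = 5661
→ [2539, 1564, 15584, 5661]
Scenario A total after 2 periods: 25348
Scenario B projection —
After projecting period 1:
Births: 6300 × 0.229 = 1443  |  12600 × 0.067 = 844 → 2287
Band 2: 17600 × 0.944 = 16614
Band 3: 6300 × 0.938 = 5909
Band 4: 12600 × 0.958 = 12071
→ [2287, 16614, 5909, 12071]
After projecting period 2:
Births: 16614 × 0.229 = 3805  |  5909 × 0.067 = 396 → 4201
Band 2: 2287 × 0.944 = 2159
Band 3: 16614 × 0.938 = 15584
Band 4: 5909 × 0.958 = 5661
→ [4201, 2159, 15584, 5661]
Scenario B total after 2 periods: 27605
Difference B − A = 27605 − 25348 = 2257

2257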